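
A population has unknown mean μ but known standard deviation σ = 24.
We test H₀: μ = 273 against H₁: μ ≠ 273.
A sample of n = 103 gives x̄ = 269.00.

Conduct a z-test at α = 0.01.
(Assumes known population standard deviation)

Standard error: SE = σ/√n = 24/√103 = 2.3648
z-statistic: z = (x̄ - μ₀)/SE = (269.00 - 273)/2.3648 = -1.6915
Critical value: ±2.576
p-value = 0.0907
Decision: fail to reject H₀

Answer: z = -1.6915, fail to reject H₀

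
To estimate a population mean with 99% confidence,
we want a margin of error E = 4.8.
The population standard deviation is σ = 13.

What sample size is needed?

z_0.005 = 2.576
n = (z×σ/E)² = (2.576×13/4.8)²
n = 48.6739
Round up: n = 49

Answer: n = 49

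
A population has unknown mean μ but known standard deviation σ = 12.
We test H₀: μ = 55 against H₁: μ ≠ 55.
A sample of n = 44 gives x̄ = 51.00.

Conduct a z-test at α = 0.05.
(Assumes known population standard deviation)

Answer: z = -2.2110, reject H₀

Derivation:
Standard error: SE = σ/√n = 12/√44 = 1.8091
z-statistic: z = (x̄ - μ₀)/SE = (51.00 - 55)/1.8091 = -2.2110
Critical value: ±1.960
p-value = 0.0270
Decision: reject H₀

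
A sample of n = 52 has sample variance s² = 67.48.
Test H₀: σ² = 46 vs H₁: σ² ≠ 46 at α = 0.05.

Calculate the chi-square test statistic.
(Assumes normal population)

Answer: χ² = 74.8148, reject H₀

Derivation:
df = n - 1 = 51
χ² = (n-1)s²/σ₀² = 51×67.48/46 = 74.8148
Critical values: χ²_{0.975,51} = 33.162, χ²_{0.025,51} = 72.616
Rejection region: χ² < 33.162 or χ² > 72.616
Decision: reject H₀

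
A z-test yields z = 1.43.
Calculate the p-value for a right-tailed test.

For z = 1.43:
p = P(Z > 1.43) = 1 - Φ(1.43) = 0.0764

Answer: p-value ≈ 0.0764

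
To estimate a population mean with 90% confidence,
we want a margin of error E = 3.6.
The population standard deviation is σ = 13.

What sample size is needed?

Answer: n = 36

Derivation:
z_0.05 = 1.645
n = (z×σ/E)² = (1.645×13/3.6)²
n = 35.2869
Round up: n = 36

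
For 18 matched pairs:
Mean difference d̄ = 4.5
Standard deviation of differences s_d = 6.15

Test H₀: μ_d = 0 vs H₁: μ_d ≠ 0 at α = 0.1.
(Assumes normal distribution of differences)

df = n - 1 = 17
SE = s_d/√n = 6.15/√18 = 1.4496
t = d̄/SE = 4.5/1.4496 = 3.1043
Critical value: t_{0.05,17} = ±1.740
p-value ≈ 0.0064
Decision: reject H₀

Answer: t = 3.1043, reject H₀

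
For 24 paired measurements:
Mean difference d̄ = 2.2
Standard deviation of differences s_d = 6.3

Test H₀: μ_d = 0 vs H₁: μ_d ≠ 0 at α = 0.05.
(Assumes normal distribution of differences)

Answer: t = 1.7107, fail to reject H₀

Derivation:
df = n - 1 = 23
SE = s_d/√n = 6.3/√24 = 1.2860
t = d̄/SE = 2.2/1.2860 = 1.7107
Critical value: t_{0.025,23} = ±2.069
p-value ≈ 0.1006
Decision: fail to reject H₀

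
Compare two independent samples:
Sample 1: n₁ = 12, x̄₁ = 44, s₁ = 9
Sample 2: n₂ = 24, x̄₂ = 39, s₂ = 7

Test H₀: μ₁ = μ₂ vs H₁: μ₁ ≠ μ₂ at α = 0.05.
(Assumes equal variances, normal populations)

Answer: t = 1.8357, fail to reject H₀

Derivation:
Pooled variance: s²_p = [11×9² + 23×7²]/(34) = 59.3529
s_p = 7.7041
SE = s_p×√(1/n₁ + 1/n₂) = 7.7041×√(1/12 + 1/24) = 2.7238
t = (x̄₁ - x̄₂)/SE = (44 - 39)/2.7238 = 1.8357
df = 34, t-critical = ±2.032
Decision: fail to reject H₀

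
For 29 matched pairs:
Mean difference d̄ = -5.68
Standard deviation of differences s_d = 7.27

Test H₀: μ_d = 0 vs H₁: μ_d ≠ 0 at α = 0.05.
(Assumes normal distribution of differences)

df = n - 1 = 28
SE = s_d/√n = 7.27/√29 = 1.3500
t = d̄/SE = -5.68/1.3500 = -4.2074
Critical value: t_{0.025,28} = ±2.048
p-value ≈ 0.0002
Decision: reject H₀

Answer: t = -4.2074, reject H₀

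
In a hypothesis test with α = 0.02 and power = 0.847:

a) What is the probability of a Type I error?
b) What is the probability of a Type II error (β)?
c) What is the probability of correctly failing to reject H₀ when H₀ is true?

Answer: a) 0.02, b) 0.153, c) 0.98

Derivation:
a) Type I error probability = α = 0.02
b) Power = P(reject H₀ | H₁ true) = 1 - β = 0.847, so Type II error probability = β = 1 - Power = 0.153
c) P(fail to reject H₀ | H₀ true) = 1 - α = 0.98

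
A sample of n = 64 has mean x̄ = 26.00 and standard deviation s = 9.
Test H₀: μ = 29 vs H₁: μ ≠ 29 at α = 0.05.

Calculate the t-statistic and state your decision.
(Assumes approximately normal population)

Answer: t = -2.6667, reject H₀

Derivation:
df = n - 1 = 63
SE = s/√n = 9/√64 = 1.1250
t = (x̄ - μ₀)/SE = (26.00 - 29)/1.1250 = -2.6667
Critical value: t_{0.025,63} = ±1.998
p-value ≈ 0.0097
Decision: reject H₀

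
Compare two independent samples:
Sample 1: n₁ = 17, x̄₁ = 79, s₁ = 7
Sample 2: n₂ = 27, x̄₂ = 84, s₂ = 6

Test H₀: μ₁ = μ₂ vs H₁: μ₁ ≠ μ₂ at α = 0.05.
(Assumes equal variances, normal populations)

Pooled variance: s²_p = [16×7² + 26×6²]/(42) = 40.9524
s_p = 6.3994
SE = s_p×√(1/n₁ + 1/n₂) = 6.3994×√(1/17 + 1/27) = 1.9813
t = (x̄₁ - x̄₂)/SE = (79 - 84)/1.9813 = -2.5236
df = 42, t-critical = ±2.018
Decision: reject H₀

Answer: t = -2.5236, reject H₀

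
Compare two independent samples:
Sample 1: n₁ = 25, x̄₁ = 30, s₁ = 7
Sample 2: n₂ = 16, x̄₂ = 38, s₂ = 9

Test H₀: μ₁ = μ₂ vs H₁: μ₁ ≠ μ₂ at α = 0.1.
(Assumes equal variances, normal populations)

Pooled variance: s²_p = [24×7² + 15×9²]/(39) = 61.3077
s_p = 7.8299
SE = s_p×√(1/n₁ + 1/n₂) = 7.8299×√(1/25 + 1/16) = 2.5068
t = (x̄₁ - x̄₂)/SE = (30 - 38)/2.5068 = -3.1913
df = 39, t-critical = ±1.685
Decision: reject H₀

Answer: t = -3.1913, reject H₀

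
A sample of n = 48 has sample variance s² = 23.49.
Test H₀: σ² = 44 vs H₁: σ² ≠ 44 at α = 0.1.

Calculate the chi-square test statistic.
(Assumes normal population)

Answer: χ² = 25.0916, reject H₀

Derivation:
df = n - 1 = 47
χ² = (n-1)s²/σ₀² = 47×23.49/44 = 25.0916
Critical values: χ²_{0.95,47} = 32.268, χ²_{0.05,47} = 64.001
Rejection region: χ² < 32.268 or χ² > 64.001
Decision: reject H₀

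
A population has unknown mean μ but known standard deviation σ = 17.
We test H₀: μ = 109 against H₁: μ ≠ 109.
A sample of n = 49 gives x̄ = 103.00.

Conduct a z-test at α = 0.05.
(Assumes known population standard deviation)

Standard error: SE = σ/√n = 17/√49 = 2.4286
z-statistic: z = (x̄ - μ₀)/SE = (103.00 - 109)/2.4286 = -2.4706
Critical value: ±1.960
p-value = 0.0135
Decision: reject H₀

Answer: z = -2.4706, reject H₀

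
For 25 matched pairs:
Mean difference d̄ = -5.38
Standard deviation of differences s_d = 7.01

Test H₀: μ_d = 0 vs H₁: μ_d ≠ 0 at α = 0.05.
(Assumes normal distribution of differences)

Answer: t = -3.8374, reject H₀

Derivation:
df = n - 1 = 24
SE = s_d/√n = 7.01/√25 = 1.4020
t = d̄/SE = -5.38/1.4020 = -3.8374
Critical value: t_{0.025,24} = ±2.064
p-value ≈ 0.0008
Decision: reject H₀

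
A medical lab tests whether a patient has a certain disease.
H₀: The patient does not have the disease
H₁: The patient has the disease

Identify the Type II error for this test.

Answer: Failing to diagnose a patient who actually has the disease (false negative)

Derivation:
Type I error (α): Rejecting H₀ when H₀ is true
Type II error (β): Failing to reject H₀ when H₁ is true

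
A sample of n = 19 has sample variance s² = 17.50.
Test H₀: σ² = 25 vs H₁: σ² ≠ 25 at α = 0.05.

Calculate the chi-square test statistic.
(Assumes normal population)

df = n - 1 = 18
χ² = (n-1)s²/σ₀² = 18×17.50/25 = 12.6000
Critical values: χ²_{0.975,18} = 8.231, χ²_{0.025,18} = 31.526
Rejection region: χ² < 8.231 or χ² > 31.526
Decision: fail to reject H₀

Answer: χ² = 12.6000, fail to reject H₀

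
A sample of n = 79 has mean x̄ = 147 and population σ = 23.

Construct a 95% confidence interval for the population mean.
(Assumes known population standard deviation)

Answer: (141.9281, 152.0719)

Derivation:
Confidence level: 95%, α = 0.05
z_0.025 = 1.960
SE = σ/√n = 23/√79 = 2.5877
Margin of error = 1.960 × 2.5877 = 5.0719
CI: x̄ ± margin = 147 ± 5.0719
CI: (141.9281, 152.0719)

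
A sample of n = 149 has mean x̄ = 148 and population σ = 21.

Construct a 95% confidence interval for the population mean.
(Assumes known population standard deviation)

Confidence level: 95%, α = 0.05
z_0.025 = 1.960
SE = σ/√n = 21/√149 = 1.7204
Margin of error = 1.960 × 1.7204 = 3.3720
CI: x̄ ± margin = 148 ± 3.3720
CI: (144.6280, 151.3720)

Answer: (144.6280, 151.3720)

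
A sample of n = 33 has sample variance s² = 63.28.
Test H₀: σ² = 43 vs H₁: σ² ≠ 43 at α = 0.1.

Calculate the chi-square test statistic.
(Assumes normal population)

Answer: χ² = 47.0921, reject H₀

Derivation:
df = n - 1 = 32
χ² = (n-1)s²/σ₀² = 32×63.28/43 = 47.0921
Critical values: χ²_{0.95,32} = 20.072, χ²_{0.05,32} = 46.194
Rejection region: χ² < 20.072 or χ² > 46.194
Decision: reject H₀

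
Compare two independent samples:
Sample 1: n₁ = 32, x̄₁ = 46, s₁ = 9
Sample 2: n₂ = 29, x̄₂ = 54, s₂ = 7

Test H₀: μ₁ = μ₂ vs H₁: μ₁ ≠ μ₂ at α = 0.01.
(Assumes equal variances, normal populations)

Answer: t = -3.8463, reject H₀

Derivation:
Pooled variance: s²_p = [31×9² + 28×7²]/(59) = 65.8136
s_p = 8.1126
SE = s_p×√(1/n₁ + 1/n₂) = 8.1126×√(1/32 + 1/29) = 2.0799
t = (x̄₁ - x̄₂)/SE = (46 - 54)/2.0799 = -3.8463
df = 59, t-critical = ±2.662
Decision: reject H₀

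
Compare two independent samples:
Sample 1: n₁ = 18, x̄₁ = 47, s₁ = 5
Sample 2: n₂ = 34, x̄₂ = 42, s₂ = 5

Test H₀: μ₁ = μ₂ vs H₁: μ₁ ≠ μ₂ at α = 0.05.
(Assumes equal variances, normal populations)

Answer: t = 3.4305, reject H₀

Derivation:
Pooled variance: s²_p = [17×5² + 33×5²]/(50) = 25.0000
s_p = 5.0000
SE = s_p×√(1/n₁ + 1/n₂) = 5.0000×√(1/18 + 1/34) = 1.4575
t = (x̄₁ - x̄₂)/SE = (47 - 42)/1.4575 = 3.4305
df = 50, t-critical = ±2.009
Decision: reject H₀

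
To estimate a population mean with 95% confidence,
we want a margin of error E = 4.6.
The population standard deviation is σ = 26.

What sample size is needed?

Answer: n = 123

Derivation:
z_0.025 = 1.960
n = (z×σ/E)² = (1.960×26/4.6)²
n = 122.7279
Round up: n = 123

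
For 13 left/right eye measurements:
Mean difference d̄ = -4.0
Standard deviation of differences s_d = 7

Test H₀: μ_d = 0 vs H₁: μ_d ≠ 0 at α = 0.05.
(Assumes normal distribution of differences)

df = n - 1 = 12
SE = s_d/√n = 7/√13 = 1.9415
t = d̄/SE = -4.0/1.9415 = -2.0603
Critical value: t_{0.025,12} = ±2.179
p-value ≈ 0.0617
Decision: fail to reject H₀

Answer: t = -2.0603, fail to reject H₀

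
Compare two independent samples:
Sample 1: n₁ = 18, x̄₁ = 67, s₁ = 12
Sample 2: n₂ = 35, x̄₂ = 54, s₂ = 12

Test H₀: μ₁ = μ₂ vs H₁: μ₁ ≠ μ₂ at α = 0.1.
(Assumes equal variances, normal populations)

Answer: t = 3.7350, reject H₀

Derivation:
Pooled variance: s²_p = [17×12² + 34×12²]/(51) = 144.0000
s_p = 12.0000
SE = s_p×√(1/n₁ + 1/n₂) = 12.0000×√(1/18 + 1/35) = 3.4806
t = (x̄₁ - x̄₂)/SE = (67 - 54)/3.4806 = 3.7350
df = 51, t-critical = ±1.675
Decision: reject H₀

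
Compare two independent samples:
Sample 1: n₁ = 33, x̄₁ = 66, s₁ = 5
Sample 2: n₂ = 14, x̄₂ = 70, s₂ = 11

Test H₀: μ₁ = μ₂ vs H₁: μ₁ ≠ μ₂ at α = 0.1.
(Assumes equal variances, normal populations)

Pooled variance: s²_p = [32×5² + 13×11²]/(45) = 52.7333
s_p = 7.2618
SE = s_p×√(1/n₁ + 1/n₂) = 7.2618×√(1/33 + 1/14) = 2.3162
t = (x̄₁ - x̄₂)/SE = (66 - 70)/2.3162 = -1.7270
df = 45, t-critical = ±1.679
Decision: reject H₀

Answer: t = -1.7270, reject H₀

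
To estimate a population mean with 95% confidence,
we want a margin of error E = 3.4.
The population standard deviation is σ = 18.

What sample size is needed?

Answer: n = 108

Derivation:
z_0.025 = 1.960
n = (z×σ/E)² = (1.960×18/3.4)²
n = 107.6711
Round up: n = 108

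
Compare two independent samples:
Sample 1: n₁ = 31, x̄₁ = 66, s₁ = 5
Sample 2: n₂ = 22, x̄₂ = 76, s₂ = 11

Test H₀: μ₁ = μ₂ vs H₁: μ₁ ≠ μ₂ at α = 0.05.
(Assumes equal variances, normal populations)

Pooled variance: s²_p = [30×5² + 21×11²]/(51) = 64.5294
s_p = 8.0330
SE = s_p×√(1/n₁ + 1/n₂) = 8.0330×√(1/31 + 1/22) = 2.2394
t = (x̄₁ - x̄₂)/SE = (66 - 76)/2.2394 = -4.4655
df = 51, t-critical = ±2.008
Decision: reject H₀

Answer: t = -4.4655, reject H₀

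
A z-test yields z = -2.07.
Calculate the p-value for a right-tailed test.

Answer: p-value ≈ 0.9808

Derivation:
For z = -2.07:
p = P(Z > -2.07) = 1 - Φ(-2.07) = 0.9808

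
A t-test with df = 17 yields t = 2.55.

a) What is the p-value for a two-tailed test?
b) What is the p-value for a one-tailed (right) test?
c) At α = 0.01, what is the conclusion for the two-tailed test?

Using t-distribution with df = 17:
a) Two-tailed: p = 2×P(T > 2.55) = 0.0207
b) One-tailed: p = P(T > 2.55) = 0.0104
c) 0.0207 ≥ 0.01, fail to reject H₀

Answer: a) 0.0207, b) 0.0104, c) fail to reject H₀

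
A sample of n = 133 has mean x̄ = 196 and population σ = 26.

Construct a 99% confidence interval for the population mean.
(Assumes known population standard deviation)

Answer: (190.1924, 201.8076)

Derivation:
Confidence level: 99%, α = 0.01
z_0.005 = 2.576
SE = σ/√n = 26/√133 = 2.2545
Margin of error = 2.576 × 2.2545 = 5.8076
CI: x̄ ± margin = 196 ± 5.8076
CI: (190.1924, 201.8076)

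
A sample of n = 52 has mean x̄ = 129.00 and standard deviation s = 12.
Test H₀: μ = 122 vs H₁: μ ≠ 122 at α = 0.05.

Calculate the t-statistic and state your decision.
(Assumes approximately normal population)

Answer: t = 4.2065, reject H₀

Derivation:
df = n - 1 = 51
SE = s/√n = 12/√52 = 1.6641
t = (x̄ - μ₀)/SE = (129.00 - 122)/1.6641 = 4.2065
Critical value: t_{0.025,51} = ±2.008
p-value ≈ 0.0001
Decision: reject H₀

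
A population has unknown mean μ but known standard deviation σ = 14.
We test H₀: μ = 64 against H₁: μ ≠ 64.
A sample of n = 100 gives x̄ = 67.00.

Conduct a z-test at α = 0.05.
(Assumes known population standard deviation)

Standard error: SE = σ/√n = 14/√100 = 1.4000
z-statistic: z = (x̄ - μ₀)/SE = (67.00 - 64)/1.4000 = 2.1429
Critical value: ±1.960
p-value = 0.0321
Decision: reject H₀

Answer: z = 2.1429, reject H₀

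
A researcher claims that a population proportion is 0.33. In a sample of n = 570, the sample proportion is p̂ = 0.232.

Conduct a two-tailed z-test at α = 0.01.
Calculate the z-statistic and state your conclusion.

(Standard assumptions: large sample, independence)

Answer: z = -4.9759, reject H₀

Derivation:
H₀: p = 0.33, H₁: p ≠ 0.33
Standard error: SE = √(p₀(1-p₀)/n) = √(0.33×0.67/570) = 0.019695
z-statistic: z = (p̂ - p₀)/SE = (0.232 - 0.33)/0.019695 = -4.9759
Critical value: z_0.005 = ±2.576
p-value < 0.0001
Decision: reject H₀ at α = 0.01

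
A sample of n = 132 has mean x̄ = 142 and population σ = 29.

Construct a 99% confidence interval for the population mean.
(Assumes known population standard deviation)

Answer: (135.4979, 148.5021)

Derivation:
Confidence level: 99%, α = 0.01
z_0.005 = 2.576
SE = σ/√n = 29/√132 = 2.5241
Margin of error = 2.576 × 2.5241 = 6.5021
CI: x̄ ± margin = 142 ± 6.5021
CI: (135.4979, 148.5021)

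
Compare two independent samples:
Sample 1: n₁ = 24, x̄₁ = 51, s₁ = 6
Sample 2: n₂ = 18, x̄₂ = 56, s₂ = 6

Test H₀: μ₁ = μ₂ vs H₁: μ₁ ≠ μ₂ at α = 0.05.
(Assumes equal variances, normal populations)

Pooled variance: s²_p = [23×6² + 17×6²]/(40) = 36.0000
s_p = 6.0000
SE = s_p×√(1/n₁ + 1/n₂) = 6.0000×√(1/24 + 1/18) = 1.8708
t = (x̄₁ - x̄₂)/SE = (51 - 56)/1.8708 = -2.6727
df = 40, t-critical = ±2.021
Decision: reject H₀

Answer: t = -2.6727, reject H₀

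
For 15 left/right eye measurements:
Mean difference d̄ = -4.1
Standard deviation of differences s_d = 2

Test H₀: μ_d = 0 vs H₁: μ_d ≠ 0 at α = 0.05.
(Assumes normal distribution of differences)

df = n - 1 = 14
SE = s_d/√n = 2/√15 = 0.5164
t = d̄/SE = -4.1/0.5164 = -7.9396
Critical value: t_{0.025,14} = ±2.145
p-value < 0.0001
Decision: reject H₀

Answer: t = -7.9396, reject H₀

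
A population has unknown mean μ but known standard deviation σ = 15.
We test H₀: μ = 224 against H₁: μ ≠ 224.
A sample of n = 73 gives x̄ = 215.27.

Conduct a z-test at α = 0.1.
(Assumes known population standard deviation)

Standard error: SE = σ/√n = 15/√73 = 1.7556
z-statistic: z = (x̄ - μ₀)/SE = (215.27 - 224)/1.7556 = -4.9727
Critical value: ±1.645
p-value < 0.0001
Decision: reject H₀

Answer: z = -4.9727, reject H₀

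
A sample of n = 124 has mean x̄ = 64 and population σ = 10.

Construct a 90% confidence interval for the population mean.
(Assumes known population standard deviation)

Answer: (62.5228, 65.4772)

Derivation:
Confidence level: 90%, α = 0.1
z_0.05 = 1.645
SE = σ/√n = 10/√124 = 0.8980
Margin of error = 1.645 × 0.8980 = 1.4772
CI: x̄ ± margin = 64 ± 1.4772
CI: (62.5228, 65.4772)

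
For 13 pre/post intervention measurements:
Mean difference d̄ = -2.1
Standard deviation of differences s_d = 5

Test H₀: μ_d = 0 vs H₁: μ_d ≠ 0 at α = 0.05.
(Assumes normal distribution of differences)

df = n - 1 = 12
SE = s_d/√n = 5/√13 = 1.3868
t = d̄/SE = -2.1/1.3868 = -1.5143
Critical value: t_{0.025,12} = ±2.179
p-value ≈ 0.1558
Decision: fail to reject H₀

Answer: t = -1.5143, fail to reject H₀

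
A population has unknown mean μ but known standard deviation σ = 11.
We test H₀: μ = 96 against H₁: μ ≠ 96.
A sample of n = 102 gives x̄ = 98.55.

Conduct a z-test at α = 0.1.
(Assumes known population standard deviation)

Answer: z = 2.3412, reject H₀

Derivation:
Standard error: SE = σ/√n = 11/√102 = 1.0892
z-statistic: z = (x̄ - μ₀)/SE = (98.55 - 96)/1.0892 = 2.3412
Critical value: ±1.645
p-value = 0.0192
Decision: reject H₀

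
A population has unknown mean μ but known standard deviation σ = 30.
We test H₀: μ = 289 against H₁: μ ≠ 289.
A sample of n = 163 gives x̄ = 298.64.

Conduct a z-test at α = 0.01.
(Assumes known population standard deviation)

Standard error: SE = σ/√n = 30/√163 = 2.3498
z-statistic: z = (x̄ - μ₀)/SE = (298.64 - 289)/2.3498 = 4.1025
Critical value: ±2.576
p-value < 0.0001
Decision: reject H₀

Answer: z = 4.1025, reject H₀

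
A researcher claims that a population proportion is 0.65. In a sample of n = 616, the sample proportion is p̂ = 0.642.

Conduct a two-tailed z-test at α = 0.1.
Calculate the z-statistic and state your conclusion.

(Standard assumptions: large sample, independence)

H₀: p = 0.65, H₁: p ≠ 0.65
Standard error: SE = √(p₀(1-p₀)/n) = √(0.65×0.35/616) = 0.019218
z-statistic: z = (p̂ - p₀)/SE = (0.642 - 0.65)/0.019218 = -0.4163
Critical value: z_0.05 = ±1.645
p-value = 0.6772
Decision: fail to reject H₀ at α = 0.1

Answer: z = -0.4163, fail to reject H₀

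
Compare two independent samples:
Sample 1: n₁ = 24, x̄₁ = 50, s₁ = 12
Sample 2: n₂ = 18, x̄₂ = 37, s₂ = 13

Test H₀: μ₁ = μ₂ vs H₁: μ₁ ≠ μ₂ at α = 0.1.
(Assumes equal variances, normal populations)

Pooled variance: s²_p = [23×12² + 17×13²]/(40) = 154.6250
s_p = 12.4348
SE = s_p×√(1/n₁ + 1/n₂) = 12.4348×√(1/24 + 1/18) = 3.8772
t = (x̄₁ - x̄₂)/SE = (50 - 37)/3.8772 = 3.3529
df = 40, t-critical = ±1.684
Decision: reject H₀

Answer: t = 3.3529, reject H₀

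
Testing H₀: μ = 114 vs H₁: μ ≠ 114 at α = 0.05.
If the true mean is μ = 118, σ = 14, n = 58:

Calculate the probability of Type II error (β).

Answer: β ≈ 0.4145

Derivation:
SE = σ/√n = 14/√58 = 1.8383
Critical values: μ₀ ± z_0.025×SE = 114 ± 1.960×1.8383
Acceptance region: (110.3969, 117.6031)
Under H₁ (μ = 118): z_high = (117.6031 - 118)/1.8383 = -0.2159, z_low = (110.3969 - 118)/1.8383 = -4.1359
β = P(not reject | H₁) = Φ(-0.2159) - Φ(-4.1359) ≈ 0.4145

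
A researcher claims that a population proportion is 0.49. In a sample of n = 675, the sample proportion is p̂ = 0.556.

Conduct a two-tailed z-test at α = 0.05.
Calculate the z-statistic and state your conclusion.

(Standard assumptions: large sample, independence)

H₀: p = 0.49, H₁: p ≠ 0.49
Standard error: SE = √(p₀(1-p₀)/n) = √(0.49×0.51/675) = 0.019241
z-statistic: z = (p̂ - p₀)/SE = (0.556 - 0.49)/0.019241 = 3.4302
Critical value: z_0.025 = ±1.960
p-value = 0.0006
Decision: reject H₀ at α = 0.05

Answer: z = 3.4302, reject H₀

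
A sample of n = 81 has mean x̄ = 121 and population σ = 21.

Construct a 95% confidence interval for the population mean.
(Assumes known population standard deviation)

Confidence level: 95%, α = 0.05
z_0.025 = 1.960
SE = σ/√n = 21/√81 = 2.3333
Margin of error = 1.960 × 2.3333 = 4.5733
CI: x̄ ± margin = 121 ± 4.5733
CI: (116.4267, 125.5733)

Answer: (116.4267, 125.5733)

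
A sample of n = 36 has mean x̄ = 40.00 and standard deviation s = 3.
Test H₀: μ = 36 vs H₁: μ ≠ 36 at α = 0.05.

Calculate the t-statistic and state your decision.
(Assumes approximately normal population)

Answer: t = 8.0000, reject H₀

Derivation:
df = n - 1 = 35
SE = s/√n = 3/√36 = 0.5000
t = (x̄ - μ₀)/SE = (40.00 - 36)/0.5000 = 8.0000
Critical value: t_{0.025,35} = ±2.030
p-value < 0.0001
Decision: reject H₀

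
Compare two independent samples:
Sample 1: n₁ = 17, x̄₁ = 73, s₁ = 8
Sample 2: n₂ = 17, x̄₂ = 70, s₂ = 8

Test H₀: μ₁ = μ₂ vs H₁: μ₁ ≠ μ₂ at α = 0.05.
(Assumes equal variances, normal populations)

Pooled variance: s²_p = [16×8² + 16×8²]/(32) = 64.0000
s_p = 8.0000
SE = s_p×√(1/n₁ + 1/n₂) = 8.0000×√(1/17 + 1/17) = 2.7440
t = (x̄₁ - x̄₂)/SE = (73 - 70)/2.7440 = 1.0933
df = 32, t-critical = ±2.037
Decision: fail to reject H₀

Answer: t = 1.0933, fail to reject H₀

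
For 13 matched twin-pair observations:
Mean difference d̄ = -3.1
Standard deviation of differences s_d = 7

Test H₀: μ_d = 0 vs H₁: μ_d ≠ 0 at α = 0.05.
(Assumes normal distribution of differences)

df = n - 1 = 12
SE = s_d/√n = 7/√13 = 1.9415
t = d̄/SE = -3.1/1.9415 = -1.5967
Critical value: t_{0.025,12} = ±2.179
p-value ≈ 0.1363
Decision: fail to reject H₀

Answer: t = -1.5967, fail to reject H₀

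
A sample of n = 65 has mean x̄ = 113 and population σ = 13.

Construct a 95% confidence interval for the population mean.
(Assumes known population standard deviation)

Answer: (109.8395, 116.1605)

Derivation:
Confidence level: 95%, α = 0.05
z_0.025 = 1.960
SE = σ/√n = 13/√65 = 1.6125
Margin of error = 1.960 × 1.6125 = 3.1605
CI: x̄ ± margin = 113 ± 3.1605
CI: (109.8395, 116.1605)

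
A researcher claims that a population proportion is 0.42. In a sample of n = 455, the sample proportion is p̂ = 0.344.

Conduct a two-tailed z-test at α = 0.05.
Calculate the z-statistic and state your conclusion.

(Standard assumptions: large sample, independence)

H₀: p = 0.42, H₁: p ≠ 0.42
Standard error: SE = √(p₀(1-p₀)/n) = √(0.42×0.58/455) = 0.023138
z-statistic: z = (p̂ - p₀)/SE = (0.344 - 0.42)/0.023138 = -3.2846
Critical value: z_0.025 = ±1.960
p-value = 0.0010
Decision: reject H₀ at α = 0.05

Answer: z = -3.2846, reject H₀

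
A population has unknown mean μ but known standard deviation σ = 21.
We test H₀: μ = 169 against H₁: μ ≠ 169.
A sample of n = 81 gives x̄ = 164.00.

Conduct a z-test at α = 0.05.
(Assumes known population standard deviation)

Standard error: SE = σ/√n = 21/√81 = 2.3333
z-statistic: z = (x̄ - μ₀)/SE = (164.00 - 169)/2.3333 = -2.1429
Critical value: ±1.960
p-value = 0.0321
Decision: reject H₀

Answer: z = -2.1429, reject H₀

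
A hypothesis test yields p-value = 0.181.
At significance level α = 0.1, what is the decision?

Compare p-value to α:
0.181 ≥ 0.1
Decision: fail to reject H₀

Answer: fail to reject H₀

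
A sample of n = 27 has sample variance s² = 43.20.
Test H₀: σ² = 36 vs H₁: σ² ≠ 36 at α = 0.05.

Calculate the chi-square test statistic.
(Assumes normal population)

Answer: χ² = 31.2000, fail to reject H₀

Derivation:
df = n - 1 = 26
χ² = (n-1)s²/σ₀² = 26×43.20/36 = 31.2000
Critical values: χ²_{0.975,26} = 13.844, χ²_{0.025,26} = 41.923
Rejection region: χ² < 13.844 or χ² > 41.923
Decision: fail to reject H₀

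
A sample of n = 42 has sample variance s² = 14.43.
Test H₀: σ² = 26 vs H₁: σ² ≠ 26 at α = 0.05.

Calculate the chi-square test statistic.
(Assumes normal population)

df = n - 1 = 41
χ² = (n-1)s²/σ₀² = 41×14.43/26 = 22.7550
Critical values: χ²_{0.975,41} = 25.215, χ²_{0.025,41} = 60.561
Rejection region: χ² < 25.215 or χ² > 60.561
Decision: reject H₀

Answer: χ² = 22.7550, reject H₀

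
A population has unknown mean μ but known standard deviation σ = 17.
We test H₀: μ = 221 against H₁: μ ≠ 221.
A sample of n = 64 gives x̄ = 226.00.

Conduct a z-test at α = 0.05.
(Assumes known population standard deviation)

Standard error: SE = σ/√n = 17/√64 = 2.1250
z-statistic: z = (x̄ - μ₀)/SE = (226.00 - 221)/2.1250 = 2.3529
Critical value: ±1.960
p-value = 0.0186
Decision: reject H₀

Answer: z = 2.3529, reject H₀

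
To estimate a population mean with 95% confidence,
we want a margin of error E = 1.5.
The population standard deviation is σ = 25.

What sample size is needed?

Answer: n = 1068

Derivation:
z_0.025 = 1.960
n = (z×σ/E)² = (1.960×25/1.5)²
n = 1067.1111
Round up: n = 1068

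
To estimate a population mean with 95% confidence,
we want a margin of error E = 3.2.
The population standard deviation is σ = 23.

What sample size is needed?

Answer: n = 199

Derivation:
z_0.025 = 1.960
n = (z×σ/E)² = (1.960×23/3.2)²
n = 198.4577
Round up: n = 199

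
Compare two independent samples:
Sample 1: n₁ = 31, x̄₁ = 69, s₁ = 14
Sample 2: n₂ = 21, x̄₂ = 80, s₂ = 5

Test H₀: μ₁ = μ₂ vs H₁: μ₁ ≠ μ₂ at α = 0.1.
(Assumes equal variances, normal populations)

Answer: t = -3.4456, reject H₀

Derivation:
Pooled variance: s²_p = [30×14² + 20×5²]/(50) = 127.6000
s_p = 11.2960
SE = s_p×√(1/n₁ + 1/n₂) = 11.2960×√(1/31 + 1/21) = 3.1925
t = (x̄₁ - x̄₂)/SE = (69 - 80)/3.1925 = -3.4456
df = 50, t-critical = ±1.676
Decision: reject H₀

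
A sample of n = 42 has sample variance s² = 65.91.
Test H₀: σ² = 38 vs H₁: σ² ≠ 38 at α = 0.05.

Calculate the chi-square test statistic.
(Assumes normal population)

Answer: χ² = 71.1134, reject H₀

Derivation:
df = n - 1 = 41
χ² = (n-1)s²/σ₀² = 41×65.91/38 = 71.1134
Critical values: χ²_{0.975,41} = 25.215, χ²_{0.025,41} = 60.561
Rejection region: χ² < 25.215 or χ² > 60.561
Decision: reject H₀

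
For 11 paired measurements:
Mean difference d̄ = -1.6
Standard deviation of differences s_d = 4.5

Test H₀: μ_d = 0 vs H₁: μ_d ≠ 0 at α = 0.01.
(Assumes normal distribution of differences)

df = n - 1 = 10
SE = s_d/√n = 4.5/√11 = 1.3568
t = d̄/SE = -1.6/1.3568 = -1.1792
Critical value: t_{0.005,10} = ±3.169
p-value ≈ 0.2656
Decision: fail to reject H₀

Answer: t = -1.1792, fail to reject H₀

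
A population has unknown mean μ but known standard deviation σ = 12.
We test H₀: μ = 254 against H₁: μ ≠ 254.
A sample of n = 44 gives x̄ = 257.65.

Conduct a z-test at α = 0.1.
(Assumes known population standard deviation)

Standard error: SE = σ/√n = 12/√44 = 1.8091
z-statistic: z = (x̄ - μ₀)/SE = (257.65 - 254)/1.8091 = 2.0176
Critical value: ±1.645
p-value = 0.0436
Decision: reject H₀

Answer: z = 2.0176, reject H₀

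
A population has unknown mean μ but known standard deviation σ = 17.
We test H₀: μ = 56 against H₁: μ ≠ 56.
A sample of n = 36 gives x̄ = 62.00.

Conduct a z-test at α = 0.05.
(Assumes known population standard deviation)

Standard error: SE = σ/√n = 17/√36 = 2.8333
z-statistic: z = (x̄ - μ₀)/SE = (62.00 - 56)/2.8333 = 2.1177
Critical value: ±1.960
p-value = 0.0342
Decision: reject H₀

Answer: z = 2.1177, reject H₀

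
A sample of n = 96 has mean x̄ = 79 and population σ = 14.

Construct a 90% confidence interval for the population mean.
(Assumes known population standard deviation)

Answer: (76.6495, 81.3505)

Derivation:
Confidence level: 90%, α = 0.1
z_0.05 = 1.645
SE = σ/√n = 14/√96 = 1.4289
Margin of error = 1.645 × 1.4289 = 2.3505
CI: x̄ ± margin = 79 ± 2.3505
CI: (76.6495, 81.3505)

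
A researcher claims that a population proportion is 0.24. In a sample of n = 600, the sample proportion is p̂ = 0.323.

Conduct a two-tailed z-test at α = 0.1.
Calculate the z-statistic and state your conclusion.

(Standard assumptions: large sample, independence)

Answer: z = 4.7603, reject H₀

Derivation:
H₀: p = 0.24, H₁: p ≠ 0.24
Standard error: SE = √(p₀(1-p₀)/n) = √(0.24×0.76/600) = 0.017436
z-statistic: z = (p̂ - p₀)/SE = (0.323 - 0.24)/0.017436 = 4.7603
Critical value: z_0.05 = ±1.645
p-value < 0.0001
Decision: reject H₀ at α = 0.1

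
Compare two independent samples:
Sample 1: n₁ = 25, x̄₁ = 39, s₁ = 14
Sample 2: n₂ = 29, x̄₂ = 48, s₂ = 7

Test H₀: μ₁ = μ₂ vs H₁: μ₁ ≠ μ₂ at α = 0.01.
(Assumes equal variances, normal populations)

Answer: t = -3.0507, reject H₀

Derivation:
Pooled variance: s²_p = [24×14² + 28×7²]/(52) = 116.8462
s_p = 10.8095
SE = s_p×√(1/n₁ + 1/n₂) = 10.8095×√(1/25 + 1/29) = 2.9501
t = (x̄₁ - x̄₂)/SE = (39 - 48)/2.9501 = -3.0507
df = 52, t-critical = ±2.674
Decision: reject H₀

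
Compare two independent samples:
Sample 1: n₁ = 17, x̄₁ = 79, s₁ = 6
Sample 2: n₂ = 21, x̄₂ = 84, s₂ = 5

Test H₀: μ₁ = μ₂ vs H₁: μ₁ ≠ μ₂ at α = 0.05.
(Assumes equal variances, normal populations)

Answer: t = -2.8032, reject H₀

Derivation:
Pooled variance: s²_p = [16×6² + 20×5²]/(36) = 29.8889
s_p = 5.4671
SE = s_p×√(1/n₁ + 1/n₂) = 5.4671×√(1/17 + 1/21) = 1.7837
t = (x̄₁ - x̄₂)/SE = (79 - 84)/1.7837 = -2.8032
df = 36, t-critical = ±2.028
Decision: reject H₀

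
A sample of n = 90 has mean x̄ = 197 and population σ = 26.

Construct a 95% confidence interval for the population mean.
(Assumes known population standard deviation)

Confidence level: 95%, α = 0.05
z_0.025 = 1.960
SE = σ/√n = 26/√90 = 2.7406
Margin of error = 1.960 × 2.7406 = 5.3716
CI: x̄ ± margin = 197 ± 5.3716
CI: (191.6284, 202.3716)

Answer: (191.6284, 202.3716)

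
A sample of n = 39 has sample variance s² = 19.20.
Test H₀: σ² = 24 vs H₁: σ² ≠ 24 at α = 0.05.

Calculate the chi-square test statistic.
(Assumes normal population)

df = n - 1 = 38
χ² = (n-1)s²/σ₀² = 38×19.20/24 = 30.4000
Critical values: χ²_{0.975,38} = 22.878, χ²_{0.025,38} = 56.896
Rejection region: χ² < 22.878 or χ² > 56.896
Decision: fail to reject H₀

Answer: χ² = 30.4000, fail to reject H₀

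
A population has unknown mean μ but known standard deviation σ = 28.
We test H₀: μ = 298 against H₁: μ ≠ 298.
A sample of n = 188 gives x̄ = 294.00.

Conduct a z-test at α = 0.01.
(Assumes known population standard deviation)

Standard error: SE = σ/√n = 28/√188 = 2.0421
z-statistic: z = (x̄ - μ₀)/SE = (294.00 - 298)/2.0421 = -1.9588
Critical value: ±2.576
p-value = 0.0501
Decision: fail to reject H₀

Answer: z = -1.9588, fail to reject H₀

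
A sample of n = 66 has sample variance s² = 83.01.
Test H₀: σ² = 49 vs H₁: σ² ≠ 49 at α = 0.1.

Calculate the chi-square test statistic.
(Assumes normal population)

Answer: χ² = 110.1153, reject H₀

Derivation:
df = n - 1 = 65
χ² = (n-1)s²/σ₀² = 65×83.01/49 = 110.1153
Critical values: χ²_{0.95,65} = 47.450, χ²_{0.05,65} = 84.821
Rejection region: χ² < 47.450 or χ² > 84.821
Decision: reject H₀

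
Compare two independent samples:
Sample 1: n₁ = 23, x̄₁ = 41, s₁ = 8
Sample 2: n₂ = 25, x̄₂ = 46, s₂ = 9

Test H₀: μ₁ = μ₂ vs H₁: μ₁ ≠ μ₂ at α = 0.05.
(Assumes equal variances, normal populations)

Pooled variance: s²_p = [22×8² + 24×9²]/(46) = 72.8696
s_p = 8.5364
SE = s_p×√(1/n₁ + 1/n₂) = 8.5364×√(1/23 + 1/25) = 2.4664
t = (x̄₁ - x̄₂)/SE = (41 - 46)/2.4664 = -2.0272
df = 46, t-critical = ±2.013
Decision: reject H₀

Answer: t = -2.0272, reject H₀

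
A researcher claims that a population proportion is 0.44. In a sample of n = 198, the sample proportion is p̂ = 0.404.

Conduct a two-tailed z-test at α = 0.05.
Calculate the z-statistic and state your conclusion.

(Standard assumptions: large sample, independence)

H₀: p = 0.44, H₁: p ≠ 0.44
Standard error: SE = √(p₀(1-p₀)/n) = √(0.44×0.56/198) = 0.035277
z-statistic: z = (p̂ - p₀)/SE = (0.404 - 0.44)/0.035277 = -1.0205
Critical value: z_0.025 = ±1.960
p-value = 0.3075
Decision: fail to reject H₀ at α = 0.05

Answer: z = -1.0205, fail to reject H₀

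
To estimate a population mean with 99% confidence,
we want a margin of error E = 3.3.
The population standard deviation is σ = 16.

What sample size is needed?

Answer: n = 156

Derivation:
z_0.005 = 2.576
n = (z×σ/E)² = (2.576×16/3.3)²
n = 155.9925
Round up: n = 156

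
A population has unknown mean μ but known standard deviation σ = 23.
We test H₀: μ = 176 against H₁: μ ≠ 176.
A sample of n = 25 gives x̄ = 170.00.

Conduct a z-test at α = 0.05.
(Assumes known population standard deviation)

Standard error: SE = σ/√n = 23/√25 = 4.6000
z-statistic: z = (x̄ - μ₀)/SE = (170.00 - 176)/4.6000 = -1.3043
Critical value: ±1.960
p-value = 0.1921
Decision: fail to reject H₀

Answer: z = -1.3043, fail to reject H₀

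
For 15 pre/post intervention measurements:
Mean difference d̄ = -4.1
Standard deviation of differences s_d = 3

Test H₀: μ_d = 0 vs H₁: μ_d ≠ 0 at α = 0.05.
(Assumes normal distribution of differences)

df = n - 1 = 14
SE = s_d/√n = 3/√15 = 0.7746
t = d̄/SE = -4.1/0.7746 = -5.2931
Critical value: t_{0.025,14} = ±2.145
p-value ≈ 0.0001
Decision: reject H₀

Answer: t = -5.2931, reject H₀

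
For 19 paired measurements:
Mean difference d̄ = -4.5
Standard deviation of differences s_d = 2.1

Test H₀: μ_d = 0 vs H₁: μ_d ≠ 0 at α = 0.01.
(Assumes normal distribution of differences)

Answer: t = -9.3400, reject H₀

Derivation:
df = n - 1 = 18
SE = s_d/√n = 2.1/√19 = 0.4818
t = d̄/SE = -4.5/0.4818 = -9.3400
Critical value: t_{0.005,18} = ±2.878
p-value < 0.0001
Decision: reject H₀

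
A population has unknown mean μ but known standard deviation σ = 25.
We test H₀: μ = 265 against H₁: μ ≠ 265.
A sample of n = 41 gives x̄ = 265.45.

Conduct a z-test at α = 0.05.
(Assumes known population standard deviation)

Standard error: SE = σ/√n = 25/√41 = 3.9043
z-statistic: z = (x̄ - μ₀)/SE = (265.45 - 265)/3.9043 = 0.1153
Critical value: ±1.960
p-value = 0.9082
Decision: fail to reject H₀

Answer: z = 0.1153, fail to reject H₀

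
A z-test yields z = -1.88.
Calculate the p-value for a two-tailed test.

Answer: p-value ≈ 0.0601

Derivation:
For z = -1.88:
p = 2×P(Z > |-1.88|) = 2×(1 - Φ(1.88)) = 0.0601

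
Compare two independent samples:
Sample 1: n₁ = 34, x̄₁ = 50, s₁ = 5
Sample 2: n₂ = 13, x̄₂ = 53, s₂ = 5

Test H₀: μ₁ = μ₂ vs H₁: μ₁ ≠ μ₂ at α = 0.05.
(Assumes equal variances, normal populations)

Answer: t = -1.8399, fail to reject H₀

Derivation:
Pooled variance: s²_p = [33×5² + 12×5²]/(45) = 25.0000
s_p = 5.0000
SE = s_p×√(1/n₁ + 1/n₂) = 5.0000×√(1/34 + 1/13) = 1.6305
t = (x̄₁ - x̄₂)/SE = (50 - 53)/1.6305 = -1.8399
df = 45, t-critical = ±2.014
Decision: fail to reject H₀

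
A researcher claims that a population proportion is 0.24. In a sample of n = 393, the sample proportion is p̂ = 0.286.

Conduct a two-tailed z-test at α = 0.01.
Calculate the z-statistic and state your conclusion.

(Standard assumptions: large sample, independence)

Answer: z = 2.1353, fail to reject H₀

Derivation:
H₀: p = 0.24, H₁: p ≠ 0.24
Standard error: SE = √(p₀(1-p₀)/n) = √(0.24×0.76/393) = 0.021543
z-statistic: z = (p̂ - p₀)/SE = (0.286 - 0.24)/0.021543 = 2.1353
Critical value: z_0.005 = ±2.576
p-value = 0.0327
Decision: fail to reject H₀ at α = 0.01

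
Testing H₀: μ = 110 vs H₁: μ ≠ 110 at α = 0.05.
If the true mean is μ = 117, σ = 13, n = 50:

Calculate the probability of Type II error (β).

SE = σ/√n = 13/√50 = 1.8385
Critical values: μ₀ ± z_0.025×SE = 110 ± 1.960×1.8385
Acceptance region: (106.3965, 113.6035)
Under H₁ (μ = 117): z_high = (113.6035 - 117)/1.8385 = -1.8474, z_low = (106.3965 - 117)/1.8385 = -5.7675
β = P(not reject | H₁) = Φ(-1.8474) - Φ(-5.7675) ≈ 0.0323

Answer: β ≈ 0.0323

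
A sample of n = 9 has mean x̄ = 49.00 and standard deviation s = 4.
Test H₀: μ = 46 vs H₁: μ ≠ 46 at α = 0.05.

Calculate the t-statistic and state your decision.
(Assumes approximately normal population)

Answer: t = 2.2501, fail to reject H₀

Derivation:
df = n - 1 = 8
SE = s/√n = 4/√9 = 1.3333
t = (x̄ - μ₀)/SE = (49.00 - 46)/1.3333 = 2.2501
Critical value: t_{0.025,8} = ±2.306
p-value ≈ 0.0546
Decision: fail to reject H₀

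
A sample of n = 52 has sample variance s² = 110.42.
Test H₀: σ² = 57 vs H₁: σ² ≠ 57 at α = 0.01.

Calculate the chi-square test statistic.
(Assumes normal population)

Answer: χ² = 98.7968, reject H₀

Derivation:
df = n - 1 = 51
χ² = (n-1)s²/σ₀² = 51×110.42/57 = 98.7968
Critical values: χ²_{0.995,51} = 28.735, χ²_{0.005,51} = 80.747
Rejection region: χ² < 28.735 or χ² > 80.747
Decision: reject H₀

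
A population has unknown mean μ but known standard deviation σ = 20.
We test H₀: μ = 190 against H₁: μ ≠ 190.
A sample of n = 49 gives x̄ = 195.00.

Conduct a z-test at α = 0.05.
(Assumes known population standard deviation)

Answer: z = 1.7500, fail to reject H₀

Derivation:
Standard error: SE = σ/√n = 20/√49 = 2.8571
z-statistic: z = (x̄ - μ₀)/SE = (195.00 - 190)/2.8571 = 1.7500
Critical value: ±1.960
p-value = 0.0801
Decision: fail to reject H₀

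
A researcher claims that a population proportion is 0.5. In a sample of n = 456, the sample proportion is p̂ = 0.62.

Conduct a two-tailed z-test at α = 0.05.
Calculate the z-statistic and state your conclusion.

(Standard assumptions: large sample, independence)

H₀: p = 0.5, H₁: p ≠ 0.5
Standard error: SE = √(p₀(1-p₀)/n) = √(0.5×0.5/456) = 0.023415
z-statistic: z = (p̂ - p₀)/SE = (0.62 - 0.5)/0.023415 = 5.1249
Critical value: z_0.025 = ±1.960
p-value < 0.0001
Decision: reject H₀ at α = 0.05

Answer: z = 5.1249, reject H₀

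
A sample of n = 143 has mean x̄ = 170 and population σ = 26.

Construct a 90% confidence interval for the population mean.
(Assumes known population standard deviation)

Answer: (166.4234, 173.5766)

Derivation:
Confidence level: 90%, α = 0.1
z_0.05 = 1.645
SE = σ/√n = 26/√143 = 2.1742
Margin of error = 1.645 × 2.1742 = 3.5766
CI: x̄ ± margin = 170 ± 3.5766
CI: (166.4234, 173.5766)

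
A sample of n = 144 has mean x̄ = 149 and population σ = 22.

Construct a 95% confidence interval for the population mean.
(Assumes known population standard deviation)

Answer: (145.4067, 152.5933)

Derivation:
Confidence level: 95%, α = 0.05
z_0.025 = 1.960
SE = σ/√n = 22/√144 = 1.8333
Margin of error = 1.960 × 1.8333 = 3.5933
CI: x̄ ± margin = 149 ± 3.5933
CI: (145.4067, 152.5933)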